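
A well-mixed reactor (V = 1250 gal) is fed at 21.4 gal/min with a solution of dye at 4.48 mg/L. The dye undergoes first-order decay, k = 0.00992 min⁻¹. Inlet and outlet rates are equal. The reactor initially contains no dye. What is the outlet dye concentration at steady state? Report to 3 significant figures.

2.84 mg/L

Species balance: V dC/dt = Q C_in − Q C − k V C.
Steady state (dC/dt = 0): C_ss = Q C_in/(Q + kV) = C_in/(1 + kV/Q).
C_ss = 21.4·4.48/(21.4 + 0.00992·1250) = 95.872/33.800 = 2.8364 mg/L.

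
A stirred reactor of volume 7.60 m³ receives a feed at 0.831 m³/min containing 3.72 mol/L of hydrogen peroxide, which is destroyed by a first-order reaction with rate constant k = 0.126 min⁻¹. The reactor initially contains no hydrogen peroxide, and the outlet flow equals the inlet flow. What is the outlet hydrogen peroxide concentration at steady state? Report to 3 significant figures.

1.73 mol/L

V dC/dt = Q(C_in − C) − k V C.
At steady state: 0 = Q C_in − (Q + kV) C_ss, so C_ss = Q C_in/(Q + kV).
C_ss = 0.831·3.72/(0.831 + 0.126·7.60) = 3.0913/1.7886 = 1.7283 mol/L.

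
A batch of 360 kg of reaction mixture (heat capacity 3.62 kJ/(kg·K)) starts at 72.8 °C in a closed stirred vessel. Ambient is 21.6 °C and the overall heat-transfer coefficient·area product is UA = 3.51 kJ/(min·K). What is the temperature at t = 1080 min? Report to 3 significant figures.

24.4 °C

M c_p dT/dt = −UA(T − T_amb).
dT/dt = (T_ss − T)/τ with T_ss = T_amb = 21.600 °C, τ = M c_p/UA = 360·3.62/3.51 = 371.28 min.
T approaches T_ss exponentially: T(t) = T_ss + (T₀ − T_ss) e^(−t/τ).
T(1080) = 21.600 + (51.200)·0.054539 = 24.392 °C.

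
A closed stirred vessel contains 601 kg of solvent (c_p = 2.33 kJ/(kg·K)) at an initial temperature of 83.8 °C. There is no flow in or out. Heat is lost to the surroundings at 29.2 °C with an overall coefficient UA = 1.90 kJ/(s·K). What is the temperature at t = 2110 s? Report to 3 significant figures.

Heat balance on the well-mixed liquid: M c_p dT/dt = −UA(T − T_amb).
dT/dt = (T_ss − T)/τ with T_ss = T_amb = 29.200 °C, τ = M c_p/UA = 601·2.33/1.90 = 737.02 s.
Integrating: T(t) = T_ss + (T₀ − T_ss) e^(−t/τ).
T(2110) = 29.200 + (54.600)·0.057103 = 32.318 °C.

32.3 °C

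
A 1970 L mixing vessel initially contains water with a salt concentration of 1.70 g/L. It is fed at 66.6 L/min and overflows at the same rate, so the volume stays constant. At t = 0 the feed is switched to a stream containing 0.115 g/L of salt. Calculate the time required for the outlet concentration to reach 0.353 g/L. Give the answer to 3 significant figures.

56.1 min

Species balance: V dC/dt = Q(C_in − C) ⇒ τ = V/Q = 29.580 min.
C(t) = C_in + (C₀ − C_in) e^(−t/τ). Set C = 0.353 and solve for t:
e^(−t/τ) = (C − C_in)/(C₀ − C_in) = (0.353 − 0.115)/(1.70 − 0.115) = 0.15016
t = −τ ln(…) = 29.580 × 1.8961 = 56.085 min.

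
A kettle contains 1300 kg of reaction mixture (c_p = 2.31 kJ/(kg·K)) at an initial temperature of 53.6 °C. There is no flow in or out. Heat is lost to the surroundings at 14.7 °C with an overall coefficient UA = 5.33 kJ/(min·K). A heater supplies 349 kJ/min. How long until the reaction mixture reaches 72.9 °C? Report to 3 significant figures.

730 min

M c_p dT/dt = −UA(T − T_amb) + Q̇.
τ = M c_p/UA = 563.41 min; T_ss = T_amb + Q̇/UA = 14.7 + 349/5.33 = 80.178 °C.
T(t) = T_ss + (T₀ − T_ss)e^(−t/τ); set T = 72.9:
t = −τ ln[(T − T_ss)/(T₀ − T_ss)] = −563.41 · ln(0.27385) = 729.73 min.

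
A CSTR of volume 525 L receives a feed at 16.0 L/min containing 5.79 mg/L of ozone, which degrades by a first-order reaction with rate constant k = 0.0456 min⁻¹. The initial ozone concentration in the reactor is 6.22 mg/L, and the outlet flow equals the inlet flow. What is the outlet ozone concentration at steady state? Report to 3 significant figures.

2.32 mg/L

Accumulation = in − out − consumed: V dC/dt = Q C_in − Q C − k V C.
Steady state (dC/dt = 0): C_ss = Q C_in/(Q + kV) = C_in/(1 + kV/Q).
C_ss = 16.0·5.79/(16.0 + 0.0456·525) = 92.640/39.940 = 2.3195 mg/L.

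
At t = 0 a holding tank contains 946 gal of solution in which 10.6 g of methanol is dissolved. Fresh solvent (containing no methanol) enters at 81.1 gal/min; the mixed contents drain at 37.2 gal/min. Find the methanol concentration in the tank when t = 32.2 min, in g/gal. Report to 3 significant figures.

Total volume: dV/dt = Q_in − Q_out = 43.900 gal/min, so V(t) = 946 + 43.900 t and V(32.2) = 2359.6 gal.
Solute balance: dm/dt = 0 − Q_out C = −Q_out m/V(t).
Separate: dm/m = −Q_out dt/V(t) ⇒ ln(m/m₀) = −(Q_out/(Q_in−Q_out)) ln(V/V₀).
m = m₀ (V₀/V)^(Q_out/(Q_in−Q_out)) = 10.6 × (946/2359.6)^(0.84738) = 4.8859 g.
C = m/V = 4.8859/2359.6 = 0.0020707 g/gal.

0.00207 g/gal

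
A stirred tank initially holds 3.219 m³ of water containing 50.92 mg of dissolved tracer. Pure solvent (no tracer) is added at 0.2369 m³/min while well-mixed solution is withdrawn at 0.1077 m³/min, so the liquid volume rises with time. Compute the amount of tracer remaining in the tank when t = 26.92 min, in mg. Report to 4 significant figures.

Let m(t) be the amount of tracer. Volume: V(t) = V₀ + (Q_in − Q_out) t = 3.219 + 0.129200 t; V(26.92) = 6.69706 m³.
No tracer enters, so dm/dt = −Q_out · (m/V).
dm/m = −Q_out dt/(V₀ + 0.129200 t); integrating gives ln(m/m₀) = −(Q_out/(Q_in−Q_out)) ln(V/V₀).
m = m₀ (V₀/V)^(Q_out/(Q_in−Q_out)) = 50.92 × (3.219/6.69706)^(0.833591) = 27.6484 mg.

27.65 mg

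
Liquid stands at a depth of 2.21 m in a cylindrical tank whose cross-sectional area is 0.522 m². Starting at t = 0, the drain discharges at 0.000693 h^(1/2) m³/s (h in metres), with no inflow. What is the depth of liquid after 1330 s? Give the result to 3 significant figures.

With no inflow, A dh/dt = −0.000693 √h.
Separate and integrate: 2(√h − √h₀) = −(0.000693/A) t.
√h = √2.21 − 0.000693·1330/(2·0.522) = 1.4866 − 0.88284 = 0.60376.
h = 0.60376² = 0.36453 m.

0.365 m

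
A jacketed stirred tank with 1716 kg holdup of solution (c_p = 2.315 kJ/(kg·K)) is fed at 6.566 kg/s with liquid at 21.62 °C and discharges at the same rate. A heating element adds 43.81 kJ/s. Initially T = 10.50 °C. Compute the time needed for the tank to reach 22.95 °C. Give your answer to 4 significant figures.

574.8 s

Unsteady energy balance on the tank contents: M c_p dT/dt = ṁ c_p (T_in − T) + 43.81.
τ = M/ṁ = 261.346 s; T_ss = T_in + Q̇/(ṁ c_p) = 24.5022 °C.
T(t) = T_ss + (T₀ − T_ss) e^(−t/τ). Set T = 22.95:
e^(−t/τ) = (22.95 − 24.5022)/(10.50 − 24.5022) = 0.110853
t = −261.346 · ln(0.110853) = 574.845 s.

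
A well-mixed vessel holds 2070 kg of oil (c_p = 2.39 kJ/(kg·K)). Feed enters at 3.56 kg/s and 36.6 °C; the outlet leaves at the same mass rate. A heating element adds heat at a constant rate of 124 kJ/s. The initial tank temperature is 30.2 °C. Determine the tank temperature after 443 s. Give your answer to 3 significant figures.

First-law balance (no shaft work): M c_p dT/dt = ṁ c_p (T_in − T) + 124.
τ = M/ṁ = 581.46 s; T_ss = T_in + Q̇/(ṁ c_p) = 36.6 + 124/(3.56·2.39) = 51.174 °C.
T approaches T_ss exponentially: T(t) = T_ss + (T₀ − T_ss) e^(−t/τ).
T(443) = 51.174 + (-20.974)·e^(−443/581.46) = 51.174 + (-20.974)·0.46679 = 41.383 °C.

41.4 °C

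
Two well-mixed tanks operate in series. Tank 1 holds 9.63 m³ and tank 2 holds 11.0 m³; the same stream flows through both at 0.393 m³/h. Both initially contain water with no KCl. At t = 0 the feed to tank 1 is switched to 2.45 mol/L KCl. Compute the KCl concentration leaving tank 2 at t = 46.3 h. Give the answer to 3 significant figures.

Each tank obeys Vᵢ dCᵢ/dt = Q(Cᵢ₋₁ − Cᵢ), so τᵢ = Vᵢ/Q.
τ₁ = 9.63/0.393 = 24.504 h; τ₂ = 11.0/0.393 = 27.990 h.
Tank 1: C₁ = C_in(1 − e^(−t/τ₁)). Tank 2 (τ₁ ≠ τ₂): C₂ = C_in[1 − (τ₁ e^(−t/τ₁) − τ₂ e^(−t/τ₂))/(τ₁ − τ₂)].
At t = 46.3: e^(−t/τ₁) = 0.15115, e^(−t/τ₂) = 0.19125.
C₂ = 2.45·[1 − (24.504·0.15115 − 27.990·0.19125)/(-3.4860)] = 2.45·0.52686 = 1.2908 mol/L.

1.29 mol/L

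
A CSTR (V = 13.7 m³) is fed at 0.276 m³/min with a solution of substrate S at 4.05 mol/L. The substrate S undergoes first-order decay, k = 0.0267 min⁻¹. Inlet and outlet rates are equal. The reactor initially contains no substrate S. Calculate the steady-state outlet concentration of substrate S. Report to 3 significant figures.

V dC/dt = Q(C_in − C) − k V C.
Steady state (dC/dt = 0): C_ss = Q C_in/(Q + kV) = C_in/(1 + kV/Q).
C_ss = 0.276·4.05/(0.276 + 0.0267·13.7) = 1.1178/0.64179 = 1.7417 mol/L.

1.74 mol/L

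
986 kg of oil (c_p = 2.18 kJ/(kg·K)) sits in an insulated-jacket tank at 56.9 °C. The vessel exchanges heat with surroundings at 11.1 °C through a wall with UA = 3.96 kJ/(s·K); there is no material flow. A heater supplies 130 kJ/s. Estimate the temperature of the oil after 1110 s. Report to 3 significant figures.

Lumped-capacitance energy balance: M c_p dT/dt = UA(T_amb − T) + Q̇.
dT/dt = (T_ss − T)/τ with T_ss = T_amb + Q̇/UA = 11.1 + 130/3.96 = 43.928 °C, τ = M c_p/UA = 986·2.18/3.96 = 542.80 s.
Integrating: T(t) = T_ss + (T₀ − T_ss) e^(−t/τ).
T(1110) = 43.928 + (12.972)·0.12939 = 45.607 °C.

45.6 °C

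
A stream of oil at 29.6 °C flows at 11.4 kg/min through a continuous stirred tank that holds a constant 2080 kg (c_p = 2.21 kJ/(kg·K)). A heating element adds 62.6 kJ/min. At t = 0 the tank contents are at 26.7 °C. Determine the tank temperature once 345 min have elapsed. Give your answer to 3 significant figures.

31.3 °C

M c_p dT/dt = ṁ c_p (T_in − T) + Q̇.
Rearrange: dT/dt = (T_ss − T)/τ with τ = M/ṁ = 182.46 min and T_ss = T_in + Q̇/(ṁ c_p) = 32.085 °C.
Solution: T(t) = T_ss + (T₀ − T_ss) e^(−t/τ).
T(345) = 32.085 + (-5.3847)·e^(−345/182.46) = 32.085 + (-5.3847)·0.15094 = 31.272 °C.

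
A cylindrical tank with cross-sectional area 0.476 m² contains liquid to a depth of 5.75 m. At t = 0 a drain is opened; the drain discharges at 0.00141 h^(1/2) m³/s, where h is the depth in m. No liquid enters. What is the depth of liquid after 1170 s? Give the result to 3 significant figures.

0.442 m

A dh/dt = −Q_out = −0.00141 √h.
This is separable: 2 d(√h)/dt = −0.00141/A, so √h = √h₀ − (0.00141/(2A)) t.
√h = √5.75 − 0.00141·1170/(2·0.476) = 2.3979 − 1.7329 = 0.66504.
h = 0.66504² = 0.44228 m.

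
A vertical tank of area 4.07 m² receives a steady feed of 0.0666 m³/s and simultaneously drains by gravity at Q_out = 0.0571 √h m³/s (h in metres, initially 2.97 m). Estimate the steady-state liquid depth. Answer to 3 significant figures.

A dh/dt = Q_in − 0.0571 √h. Steady state requires inflow = outflow:
Q_in = 0.0571 √h_ss ⇒ √h_ss = 0.0666/0.0571 = 1.1664.
h_ss = 1.1664² = 1.3604 m. (Since h₀ = 2.97 m > h_ss, the level will fall toward this value.)

1.36 m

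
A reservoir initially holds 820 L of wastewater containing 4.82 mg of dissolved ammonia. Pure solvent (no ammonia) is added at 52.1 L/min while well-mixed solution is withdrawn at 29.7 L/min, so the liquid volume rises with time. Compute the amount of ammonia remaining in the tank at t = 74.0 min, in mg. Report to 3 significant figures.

1.11 mg

Total volume: dV/dt = Q_in − Q_out = 22.400 L/min, so V(t) = 820 + 22.400 t and V(74.0) = 2477.6 L.
Solute balance: dm/dt = 0 − Q_out C = −Q_out m/V(t).
Separate: dm/m = −Q_out dt/V(t) ⇒ ln(m/m₀) = −(Q_out/(Q_in−Q_out)) ln(V/V₀).
m = m₀ (V₀/V)^(Q_out/(Q_in−Q_out)) = 4.82 × (820/2477.6)^(1.3259) = 1.1126 mg.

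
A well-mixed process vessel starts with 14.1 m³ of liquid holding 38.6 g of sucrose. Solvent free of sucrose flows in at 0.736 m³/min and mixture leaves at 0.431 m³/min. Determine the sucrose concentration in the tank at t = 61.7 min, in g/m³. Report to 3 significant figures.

0.354 g/m³

Let m(t) be the amount of sucrose. Volume: V(t) = V₀ + (Q_in − Q_out) t = 14.1 + 0.30500 t; V(61.7) = 32.919 m³.
Solute balance: dm/dt = 0 − Q_out C = −Q_out m/V(t).
Separate: dm/m = −Q_out dt/V(t) ⇒ ln(m/m₀) = −(Q_out/(Q_in−Q_out)) ln(V/V₀).
m = m₀ (V₀/V)^(Q_out/(Q_in−Q_out)) = 38.6 × (14.1/32.919)^(1.4131) = 11.648 g.
C = m/V = 11.648/32.919 = 0.35384 g/m³.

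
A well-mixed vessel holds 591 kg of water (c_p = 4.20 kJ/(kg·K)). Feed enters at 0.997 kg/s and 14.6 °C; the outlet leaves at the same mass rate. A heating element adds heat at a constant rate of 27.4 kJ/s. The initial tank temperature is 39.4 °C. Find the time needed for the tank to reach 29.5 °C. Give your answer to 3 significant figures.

M c_p dT/dt = ṁ c_p (T_in − T) + Q̇.
τ = M/ṁ = 592.78 s; T_ss = T_in + Q̇/(ṁ c_p) = 21.143 °C.
T(t) = T_ss + (T₀ − T_ss) e^(−t/τ). Set T = 29.5:
e^(−t/τ) = (29.5 − 21.143)/(39.4 − 21.143) = 0.45773
t = −592.78 · ln(0.45773) = 463.24 s.

463 s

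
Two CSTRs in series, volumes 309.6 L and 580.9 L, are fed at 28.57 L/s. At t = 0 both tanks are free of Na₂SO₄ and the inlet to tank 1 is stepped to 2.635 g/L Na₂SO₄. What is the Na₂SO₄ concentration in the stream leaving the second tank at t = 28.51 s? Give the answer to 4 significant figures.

Species balance on tank i: dCᵢ/dt = (Cᵢ₋₁ − Cᵢ)/τᵢ with τᵢ = Vᵢ/Q.
τ₁ = 309.6/28.57 = 10.8365 s; τ₂ = 580.9/28.57 = 20.3325 s.
Solving the cascade with C₁(0)=C₂(0)=0 gives C₂(t) = C_in[1 − (τ₁ e^(−t/τ₁) − τ₂ e^(−t/τ₂))/(τ₁ − τ₂)].
At t = 28.51: e^(−t/τ₁) = 0.0720127, e^(−t/τ₂) = 0.246058.
C₂ = 2.635·[1 − (10.8365·0.0720127 − 20.3325·0.246058)/(-9.49597)] = 2.635·0.555326 = 1.46328 g/L.

1.463 g/L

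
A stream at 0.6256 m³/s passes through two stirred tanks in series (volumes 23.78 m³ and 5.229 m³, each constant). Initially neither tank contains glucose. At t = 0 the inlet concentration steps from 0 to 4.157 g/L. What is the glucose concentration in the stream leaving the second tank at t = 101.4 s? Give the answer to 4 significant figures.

3.787 g/L

Time constants: τᵢ = Vᵢ/Q for each well-mixed tank.
τ₁ = 23.78/0.6256 = 38.0115 s; τ₂ = 5.229/0.6256 = 8.35838 s.
Solving the cascade with C₁(0)=C₂(0)=0 gives C₂(t) = C_in[1 − (τ₁ e^(−t/τ₁) − τ₂ e^(−t/τ₂))/(τ₁ − τ₂)].
At t = 101.4: e^(−t/τ₁) = 0.0694177, e^(−t/τ₂) = 5.38688e-06.
C₂ = 4.157·[1 − (38.0115·0.0694177 − 8.35838·5.38688e-06)/(29.6531)] = 4.157·0.911017 = 3.78710 g/L.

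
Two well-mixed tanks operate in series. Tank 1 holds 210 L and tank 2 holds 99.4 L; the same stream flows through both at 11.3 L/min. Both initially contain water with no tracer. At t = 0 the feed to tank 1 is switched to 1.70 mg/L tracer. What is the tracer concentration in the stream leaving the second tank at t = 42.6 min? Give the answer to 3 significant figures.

1.39 mg/L

Species balance on tank i: dCᵢ/dt = (Cᵢ₋₁ − Cᵢ)/τᵢ with τᵢ = Vᵢ/Q.
τ₁ = 210/11.3 = 18.584 min; τ₂ = 99.4/11.3 = 8.7965 min.
Solving the cascade with C₁(0)=C₂(0)=0 gives C₂(t) = C_in[1 − (τ₁ e^(−t/τ₁) − τ₂ e^(−t/τ₂))/(τ₁ − τ₂)].
At t = 42.6: e^(−t/τ₁) = 0.10104, e^(−t/τ₂) = 0.0078845.
C₂ = 1.70·[1 − (18.584·0.10104 − 8.7965·0.0078845)/(9.7876)] = 1.70·0.81525 = 1.3859 mg/L.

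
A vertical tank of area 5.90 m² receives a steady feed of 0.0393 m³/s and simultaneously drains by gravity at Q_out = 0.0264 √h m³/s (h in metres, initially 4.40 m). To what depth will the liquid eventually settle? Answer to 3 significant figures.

2.22 m

A dh/dt = Q_in − 0.0264 √h. Steady state requires inflow = outflow:
Q_in = 0.0264 √h_ss ⇒ √h_ss = 0.0393/0.0264 = 1.4886.
h_ss = 1.4886² = 2.2160 m. (Since h₀ = 4.40 m > h_ss, the level will fall toward this value.)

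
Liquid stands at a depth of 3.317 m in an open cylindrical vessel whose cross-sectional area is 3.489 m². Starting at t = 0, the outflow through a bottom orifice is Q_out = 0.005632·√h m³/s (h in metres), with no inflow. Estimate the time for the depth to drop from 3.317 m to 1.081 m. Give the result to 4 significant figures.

Accumulation of liquid (constant cross-section A): A dh/dt = −0.005632 √h.
Separate and integrate: 2(√h − √h₀) = −(0.005632/A) t.
t = 2A(√h₀ − √h)/0.005632 = 2·3.489·(√3.317 − √1.081)/0.005632
  = 6.97800 × (1.82126 − 1.03971) / 0.005632 = 968.336 s.

968.3 s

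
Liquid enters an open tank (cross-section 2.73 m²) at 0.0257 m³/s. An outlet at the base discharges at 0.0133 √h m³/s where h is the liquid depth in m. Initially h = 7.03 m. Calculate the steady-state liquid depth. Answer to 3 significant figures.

Level balance: A dh/dt = 0.0257 − 0.0133 √h. Setting dh/dt = 0:
Q_in = 0.0133 √h_ss ⇒ √h_ss = 0.0257/0.0133 = 1.9323.
h_ss = 1.9323² = 3.7339 m. (Since h₀ = 7.03 m > h_ss, the level will fall toward this value.)

3.73 m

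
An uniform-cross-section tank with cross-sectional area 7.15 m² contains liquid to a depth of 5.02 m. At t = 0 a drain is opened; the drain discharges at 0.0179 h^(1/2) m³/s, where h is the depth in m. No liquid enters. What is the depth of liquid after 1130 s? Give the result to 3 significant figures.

Unsteady balance on liquid volume: A dh/dt = −0.0179 √h.
∫ h^(−1/2) dh = −(0.0179/A) ∫ dt, giving 2√h = 2√h₀ − (0.0179/A) t.
√h = √5.02 − 0.0179·1130/(2·7.15) = 2.2405 − 1.4145 = 0.82606.
h = 0.82606² = 0.68238 m.

0.682 m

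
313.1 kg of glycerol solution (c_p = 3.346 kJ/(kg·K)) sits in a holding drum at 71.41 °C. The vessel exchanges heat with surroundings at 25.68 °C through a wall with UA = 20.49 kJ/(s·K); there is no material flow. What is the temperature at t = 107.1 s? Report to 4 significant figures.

M c_p dT/dt = −UA(T − T_amb).
dT/dt = (T_ss − T)/τ with T_ss = T_amb = 25.6800 °C, τ = M c_p/UA = 313.1·3.346/20.49 = 51.1290 s.
T approaches T_ss exponentially: T(t) = T_ss + (T₀ − T_ss) e^(−t/τ).
T(107.1) = 25.6800 + (45.7300)·0.123107 = 31.3097 °C.

31.31 °C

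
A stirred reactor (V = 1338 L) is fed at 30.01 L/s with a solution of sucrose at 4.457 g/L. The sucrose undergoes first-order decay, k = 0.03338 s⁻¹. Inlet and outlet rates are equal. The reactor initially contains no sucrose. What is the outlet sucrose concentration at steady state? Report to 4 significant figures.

1.791 g/L

V dC/dt = Q(C_in − C) − k V C.
At steady state: 0 = Q C_in − (Q + kV) C_ss, so C_ss = Q C_in/(Q + kV).
C_ss = 30.01·4.457/(30.01 + 0.03338·1338) = 133.755/74.6724 = 1.79122 g/L.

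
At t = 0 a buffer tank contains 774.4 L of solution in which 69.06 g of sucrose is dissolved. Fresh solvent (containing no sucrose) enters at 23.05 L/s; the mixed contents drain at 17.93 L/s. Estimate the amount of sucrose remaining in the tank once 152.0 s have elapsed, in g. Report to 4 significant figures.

Let m(t) be the amount of sucrose. Volume: V(t) = V₀ + (Q_in − Q_out) t = 774.4 + 5.12000 t; V(152.0) = 1552.64 L.
No sucrose enters, so dm/dt = −Q_out · (m/V).
Separate: dm/m = −Q_out dt/V(t) ⇒ ln(m/m₀) = −(Q_out/(Q_in−Q_out)) ln(V/V₀).
m = m₀ (V₀/V)^(Q_out/(Q_in−Q_out)) = 69.06 × (774.4/1552.64)^(3.50195) = 6.04321 g.

6.043 g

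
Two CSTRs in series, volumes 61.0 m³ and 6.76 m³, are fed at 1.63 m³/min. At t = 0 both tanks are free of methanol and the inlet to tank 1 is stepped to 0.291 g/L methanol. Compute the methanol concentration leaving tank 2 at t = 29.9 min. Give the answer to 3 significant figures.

0.144 g/L

Species balance on tank i: dCᵢ/dt = (Cᵢ₋₁ − Cᵢ)/τᵢ with τᵢ = Vᵢ/Q.
τ₁ = 61.0/1.63 = 37.423 min; τ₂ = 6.76/1.63 = 4.1472 min.
Tank 1: C₁ = C_in(1 − e^(−t/τ₁)). Tank 2 (τ₁ ≠ τ₂): C₂ = C_in[1 − (τ₁ e^(−t/τ₁) − τ₂ e^(−t/τ₂))/(τ₁ − τ₂)].
At t = 29.9: e^(−t/τ₁) = 0.44979, e^(−t/τ₂) = 0.00073944.
C₂ = 0.291·[1 − (37.423·0.44979 − 4.1472·0.00073944)/(33.276)] = 0.291·0.49424 = 0.14382 g/L.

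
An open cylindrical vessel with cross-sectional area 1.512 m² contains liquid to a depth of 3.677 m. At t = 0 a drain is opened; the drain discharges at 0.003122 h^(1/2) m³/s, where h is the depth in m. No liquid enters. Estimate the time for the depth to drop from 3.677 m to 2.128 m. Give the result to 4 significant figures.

444.4 s

With no inflow, A dh/dt = −0.003122 √h.
Separate and integrate: 2(√h − √h₀) = −(0.003122/A) t.
t = 2A(√h₀ − √h)/0.003122 = 2·1.512·(√3.677 − √2.128)/0.003122
  = 3.02400 × (1.91755 − 1.45877) / 0.003122 = 444.383 s.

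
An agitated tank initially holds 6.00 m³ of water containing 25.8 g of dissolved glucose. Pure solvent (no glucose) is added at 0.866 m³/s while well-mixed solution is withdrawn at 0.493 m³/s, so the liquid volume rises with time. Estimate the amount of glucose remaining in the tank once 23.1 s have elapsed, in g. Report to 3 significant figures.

7.95 g

Let m(t) be the amount of glucose. Volume: V(t) = V₀ + (Q_in − Q_out) t = 6.00 + 0.37300 t; V(23.1) = 14.616 m³.
No glucose enters, so dm/dt = −Q_out · (m/V).
Separate: dm/m = −Q_out dt/V(t) ⇒ ln(m/m₀) = −(Q_out/(Q_in−Q_out)) ln(V/V₀).
m = m₀ (V₀/V)^(Q_out/(Q_in−Q_out)) = 25.8 × (6.00/14.616)^(1.3217) = 7.9530 g.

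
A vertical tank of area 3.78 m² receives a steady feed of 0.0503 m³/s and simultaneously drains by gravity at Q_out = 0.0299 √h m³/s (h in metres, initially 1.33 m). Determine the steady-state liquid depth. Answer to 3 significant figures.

Level balance: A dh/dt = 0.0503 − 0.0299 √h. Setting dh/dt = 0:
Q_in = 0.0299 √h_ss ⇒ √h_ss = 0.0503/0.0299 = 1.6823.
h_ss = 1.6823² = 2.8300 m. (Since h₀ = 1.33 m < h_ss, the level will rise toward this value.)

2.83 m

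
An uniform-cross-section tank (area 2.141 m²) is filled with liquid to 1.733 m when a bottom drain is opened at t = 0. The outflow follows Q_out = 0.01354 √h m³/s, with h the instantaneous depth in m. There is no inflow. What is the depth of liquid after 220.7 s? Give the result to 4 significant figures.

With no inflow, A dh/dt = −0.01354 √h.
Separate and integrate: 2(√h − √h₀) = −(0.01354/A) t.
√h = √1.733 − 0.01354·220.7/(2·2.141) = 1.31643 − 0.697870 = 0.618565.
h = 0.618565² = 0.382623 m.

0.3826 m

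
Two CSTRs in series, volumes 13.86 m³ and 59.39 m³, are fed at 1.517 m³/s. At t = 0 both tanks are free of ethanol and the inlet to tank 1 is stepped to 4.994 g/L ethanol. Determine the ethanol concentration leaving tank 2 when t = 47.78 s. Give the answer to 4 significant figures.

3.080 g/L

Time constants: τᵢ = Vᵢ/Q for each well-mixed tank.
τ₁ = 13.86/1.517 = 9.13645 s; τ₂ = 59.39/1.517 = 39.1496 s.
Tank 1: C₁ = C_in(1 − e^(−t/τ₁)). Tank 2 (τ₁ ≠ τ₂): C₂ = C_in[1 − (τ₁ e^(−t/τ₁) − τ₂ e^(−t/τ₂))/(τ₁ − τ₂)].
At t = 47.78: e^(−t/τ₁) = 0.00535567, e^(−t/τ₂) = 0.295099.
C₂ = 4.994·[1 − (9.13645·0.00535567 − 39.1496·0.295099)/(-30.0132)] = 4.994·0.616699 = 3.07980 g/L.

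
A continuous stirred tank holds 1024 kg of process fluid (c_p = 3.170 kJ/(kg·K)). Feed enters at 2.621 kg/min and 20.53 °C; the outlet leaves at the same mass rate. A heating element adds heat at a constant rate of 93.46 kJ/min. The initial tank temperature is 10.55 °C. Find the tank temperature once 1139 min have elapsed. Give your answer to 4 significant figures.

30.63 °C

Unsteady energy balance on the tank contents: M c_p dT/dt = ṁ c_p (T_in − T) + 93.46.
Rearrange: dT/dt = (T_ss − T)/τ with τ = M/ṁ = 390.691 min and T_ss = T_in + Q̇/(ṁ c_p) = 31.7786 °C.
This is linear first-order; T(t) = T_ss + (T₀ − T_ss) e^(−t/τ).
T(1139) = 31.7786 + (-21.2286)·e^(−1139/390.691) = 31.7786 + (-21.2286)·0.0541850 = 30.6284 °C.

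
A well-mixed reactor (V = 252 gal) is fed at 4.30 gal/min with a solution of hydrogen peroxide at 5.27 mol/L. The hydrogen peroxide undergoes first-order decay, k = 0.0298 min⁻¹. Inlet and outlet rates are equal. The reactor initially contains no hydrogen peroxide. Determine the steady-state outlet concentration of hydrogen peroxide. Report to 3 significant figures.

1.92 mol/L

Accumulation = in − out − consumed: V dC/dt = Q C_in − Q C − k V C.
At steady state: 0 = Q C_in − (Q + kV) C_ss, so C_ss = Q C_in/(Q + kV).
C_ss = 4.30·5.27/(4.30 + 0.0298·252) = 22.661/11.810 = 1.9189 mol/L.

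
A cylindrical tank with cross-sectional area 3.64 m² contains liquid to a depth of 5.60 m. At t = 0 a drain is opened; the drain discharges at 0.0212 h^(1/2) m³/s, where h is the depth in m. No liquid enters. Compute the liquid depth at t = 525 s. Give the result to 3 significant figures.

0.702 m

A dh/dt = −Q_out = −0.0212 √h.
This is separable: 2 d(√h)/dt = −0.0212/A, so √h = √h₀ − (0.0212/(2A)) t.
√h = √5.60 − 0.0212·525/(2·3.64) = 2.3664 − 1.5288 = 0.83759.
h = 0.83759² = 0.70155 m.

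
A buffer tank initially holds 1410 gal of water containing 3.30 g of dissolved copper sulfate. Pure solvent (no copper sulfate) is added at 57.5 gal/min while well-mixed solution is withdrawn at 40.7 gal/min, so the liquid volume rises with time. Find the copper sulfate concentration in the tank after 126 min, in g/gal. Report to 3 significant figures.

Let m(t) be the amount of copper sulfate. Volume: V(t) = V₀ + (Q_in − Q_out) t = 1410 + 16.800 t; V(126) = 3526.8 gal.
No copper sulfate enters, so dm/dt = −Q_out · (m/V).
Separate: dm/m = −Q_out dt/V(t) ⇒ ln(m/m₀) = −(Q_out/(Q_in−Q_out)) ln(V/V₀).
m = m₀ (V₀/V)^(Q_out/(Q_in−Q_out)) = 3.30 × (1410/3526.8)^(2.4226) = 0.35803 g.
C = m/V = 0.35803/3526.8 = 0.00010152 g/gal.

0.000102 g/gal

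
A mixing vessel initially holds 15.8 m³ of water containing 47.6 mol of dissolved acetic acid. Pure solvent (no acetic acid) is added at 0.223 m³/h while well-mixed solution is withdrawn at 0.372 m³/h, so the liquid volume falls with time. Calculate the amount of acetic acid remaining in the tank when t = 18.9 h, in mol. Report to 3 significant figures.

Total volume: dV/dt = Q_in − Q_out = -0.14900 m³/h, so V(t) = 15.8 − 0.14900 t and V(18.9) = 12.984 m³.
No acetic acid enters, so dm/dt = −Q_out · (m/V).
Separate: dm/m = −Q_out dt/V(t) ⇒ ln(m/m₀) = −(Q_out/(Q_in−Q_out)) ln(V/V₀).
m = m₀ (V₀/V)^(Q_out/(Q_in−Q_out)) = 47.6 × (15.8/12.984)^(-2.4966) = 29.158 mol.

29.2 mol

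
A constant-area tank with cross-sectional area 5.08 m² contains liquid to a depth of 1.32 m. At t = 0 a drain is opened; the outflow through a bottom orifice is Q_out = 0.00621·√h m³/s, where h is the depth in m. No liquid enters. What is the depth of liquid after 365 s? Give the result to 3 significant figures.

A dh/dt = −Q_out = −0.00621 √h.
Separate and integrate: 2(√h − √h₀) = −(0.00621/A) t.
√h = √1.32 − 0.00621·365/(2·5.08) = 1.1489 − 0.22310 = 0.92582.
h = 0.92582² = 0.85714 m.

0.857 m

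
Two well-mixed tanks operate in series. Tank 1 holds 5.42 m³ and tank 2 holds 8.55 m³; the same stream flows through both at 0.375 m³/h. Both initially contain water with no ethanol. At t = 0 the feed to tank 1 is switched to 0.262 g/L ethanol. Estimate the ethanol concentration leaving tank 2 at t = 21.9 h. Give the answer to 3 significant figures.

0.0878 g/L

Time constants: τᵢ = Vᵢ/Q for each well-mixed tank.
τ₁ = 5.42/0.375 = 14.453 h; τ₂ = 8.55/0.375 = 22.800 h.
Tank 1: C₁ = C_in(1 − e^(−t/τ₁)). Tank 2 (τ₁ ≠ τ₂): C₂ = C_in[1 − (τ₁ e^(−t/τ₁) − τ₂ e^(−t/τ₂))/(τ₁ − τ₂)].
At t = 21.9: e^(−t/τ₁) = 0.21976, e^(−t/τ₂) = 0.38269.
C₂ = 0.262·[1 − (14.453·0.21976 − 22.800·0.38269)/(-8.3467)] = 0.262·0.33517 = 0.087815 g/L.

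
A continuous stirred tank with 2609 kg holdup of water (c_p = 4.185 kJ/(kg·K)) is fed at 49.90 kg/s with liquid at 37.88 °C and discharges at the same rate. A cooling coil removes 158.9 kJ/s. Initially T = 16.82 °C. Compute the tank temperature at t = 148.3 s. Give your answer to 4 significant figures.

M c_p dT/dt = ṁ c_p (T_in − T) − Q̇.
τ = M/ṁ = 52.2846 s; T_ss = T_in − Q̇/(ṁ c_p) = 37.88 − 158.9/(49.90·4.185) = 37.1191 °C.
This is linear first-order; T(t) = T_ss + (T₀ − T_ss) e^(−t/τ).
T(148.3) = 37.1191 + (-20.2991)·e^(−148.3/52.2846) = 37.1191 + (-20.2991)·0.0586363 = 35.9288 °C.

35.93 °C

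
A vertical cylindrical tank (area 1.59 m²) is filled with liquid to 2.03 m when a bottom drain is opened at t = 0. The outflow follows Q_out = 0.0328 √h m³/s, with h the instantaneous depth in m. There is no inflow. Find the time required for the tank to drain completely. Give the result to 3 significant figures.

138 s

With no inflow, A dh/dt = −0.0328 √h.
This is separable: 2 d(√h)/dt = −0.0328/A, so √h = √h₀ − (0.0328/(2A)) t.
Tank is empty when √h = 0: t_empty = 2A√h₀/0.0328.
t_empty = 2·1.59·√2.03/0.0328 = 3.1800·1.4248/0.0328 = 138.13 s.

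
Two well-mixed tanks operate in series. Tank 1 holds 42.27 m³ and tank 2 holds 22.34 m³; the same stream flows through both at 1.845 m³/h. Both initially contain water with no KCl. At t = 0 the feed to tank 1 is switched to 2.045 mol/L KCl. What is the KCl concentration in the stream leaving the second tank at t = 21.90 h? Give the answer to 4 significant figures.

Species balance on tank i: dCᵢ/dt = (Cᵢ₋₁ − Cᵢ)/τᵢ with τᵢ = Vᵢ/Q.
τ₁ = 42.27/1.845 = 22.9106 h; τ₂ = 22.34/1.845 = 12.1084 h.
Solving the cascade with C₁(0)=C₂(0)=0 gives C₂(t) = C_in[1 − (τ₁ e^(−t/τ₁) − τ₂ e^(−t/τ₂))/(τ₁ − τ₂)].
At t = 21.90: e^(−t/τ₁) = 0.384470, e^(−t/τ₂) = 0.163873.
C₂ = 2.045·[1 − (22.9106·0.384470 − 12.1084·0.163873)/(10.8022)] = 2.045·0.368259 = 0.753090 mol/L.

0.7531 mol/L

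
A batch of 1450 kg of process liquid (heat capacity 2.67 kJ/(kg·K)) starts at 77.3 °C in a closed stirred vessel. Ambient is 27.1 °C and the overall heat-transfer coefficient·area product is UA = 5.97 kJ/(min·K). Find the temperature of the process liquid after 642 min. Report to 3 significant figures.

M c_p dT/dt = −UA(T − T_amb).
dT/dt = (T_ss − T)/τ with T_ss = T_amb = 27.100 °C, τ = M c_p/UA = 1450·2.67/5.97 = 648.49 min.
Solution: T(t) = T_ss + (T₀ − T_ss) e^(−t/τ).
T(642) = 27.100 + (50.200)·0.37158 = 45.753 °C.

45.8 °C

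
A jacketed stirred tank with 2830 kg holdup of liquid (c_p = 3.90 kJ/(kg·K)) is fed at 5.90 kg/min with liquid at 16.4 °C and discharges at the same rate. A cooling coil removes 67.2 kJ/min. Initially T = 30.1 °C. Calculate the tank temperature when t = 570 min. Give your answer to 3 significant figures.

18.5 °C

M c_p dT/dt = ṁ c_p (T_in − T) − Q̇.
τ = M/ṁ = 479.66 min; T_ss = T_in − Q̇/(ṁ c_p) = 16.4 − 67.2/(5.90·3.90) = 13.480 °C.
Solution: T(t) = T_ss + (T₀ − T_ss) e^(−t/τ).
T(570) = 13.480 + (16.620)·e^(−570/479.66) = 13.480 + (16.620)·0.30473 = 18.544 °C.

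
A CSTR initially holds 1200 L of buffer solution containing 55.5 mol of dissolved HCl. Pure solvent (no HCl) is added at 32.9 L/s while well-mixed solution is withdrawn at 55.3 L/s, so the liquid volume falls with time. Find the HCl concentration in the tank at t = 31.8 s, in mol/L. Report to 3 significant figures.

0.0123 mol/L

Total volume: dV/dt = Q_in − Q_out = -22.400 L/s, so V(t) = 1200 − 22.400 t and V(31.8) = 487.68 L.
No HCl enters, so dm/dt = −Q_out · (m/V).
Separate: dm/m = −Q_out dt/V(t) ⇒ ln(m/m₀) = −(Q_out/(Q_in−Q_out)) ln(V/V₀).
m = m₀ (V₀/V)^(Q_out/(Q_in−Q_out)) = 55.5 × (1200/487.68)^(-2.4688) = 6.0103 mol.
C = m/V = 6.0103/487.68 = 0.012324 mol/L.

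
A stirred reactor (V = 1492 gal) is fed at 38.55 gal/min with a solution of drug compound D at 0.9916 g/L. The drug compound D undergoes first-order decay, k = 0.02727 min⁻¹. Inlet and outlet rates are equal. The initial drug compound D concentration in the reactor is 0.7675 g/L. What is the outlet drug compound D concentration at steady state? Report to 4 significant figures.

0.4824 g/L

V dC/dt = Q(C_in − C) − k V C.
At steady state: 0 = Q C_in − (Q + kV) C_ss, so C_ss = Q C_in/(Q + kV).
C_ss = 38.55·0.9916/(38.55 + 0.02727·1492) = 38.2262/79.2368 = 0.482429 g/L.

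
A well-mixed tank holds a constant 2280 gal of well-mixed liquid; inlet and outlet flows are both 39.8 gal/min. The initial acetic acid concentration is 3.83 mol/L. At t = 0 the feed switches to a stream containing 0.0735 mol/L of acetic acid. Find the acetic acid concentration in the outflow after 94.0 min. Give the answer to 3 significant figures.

Transient balance on the dissolved component: V dC/dt = Q(C_in − C).
So dC/dt = (C_in − C)/τ with τ = V/Q = 2280/39.8 = 57.286 min.
Integrating: C(t) = C_in + (C₀ − C_in) e^(−t/τ).
C(94.0) = 0.0735 + (3.83 − 0.0735)·e^(−94.0/57.286) = 0.0735 + (3.7565)·0.19381 = 0.80155 mol/L.

0.802 mol/L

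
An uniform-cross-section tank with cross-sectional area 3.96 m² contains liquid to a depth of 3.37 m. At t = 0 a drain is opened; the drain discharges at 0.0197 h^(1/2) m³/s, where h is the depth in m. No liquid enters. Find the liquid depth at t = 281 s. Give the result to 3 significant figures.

1.29 m

With no inflow, A dh/dt = −0.0197 √h.
∫ h^(−1/2) dh = −(0.0197/A) ∫ dt, giving 2√h = 2√h₀ − (0.0197/A) t.
√h = √3.37 − 0.0197·281/(2·3.96) = 1.8358 − 0.69895 = 1.1368.
h = 1.1368² = 1.2923 m.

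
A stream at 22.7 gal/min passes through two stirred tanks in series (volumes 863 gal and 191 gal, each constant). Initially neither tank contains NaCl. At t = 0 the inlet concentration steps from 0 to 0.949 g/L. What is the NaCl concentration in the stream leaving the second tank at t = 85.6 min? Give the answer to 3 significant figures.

Each tank obeys Vᵢ dCᵢ/dt = Q(Cᵢ₋₁ − Cᵢ), so τᵢ = Vᵢ/Q.
τ₁ = 863/22.7 = 38.018 min; τ₂ = 191/22.7 = 8.4141 min.
Solving the cascade with C₁(0)=C₂(0)=0 gives C₂(t) = C_in[1 − (τ₁ e^(−t/τ₁) − τ₂ e^(−t/τ₂))/(τ₁ − τ₂)].
At t = 85.6: e^(−t/τ₁) = 0.10523, e^(−t/τ₂) = 3.8172e-05.
C₂ = 0.949·[1 − (38.018·0.10523 − 8.4141·3.8172e-05)/(29.604)] = 0.949·0.86487 = 0.82076 g/L.

0.821 g/L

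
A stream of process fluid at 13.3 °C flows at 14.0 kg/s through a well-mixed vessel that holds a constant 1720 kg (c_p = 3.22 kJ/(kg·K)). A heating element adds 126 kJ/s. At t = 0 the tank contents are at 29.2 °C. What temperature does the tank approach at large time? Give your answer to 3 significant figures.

M c_p dT/dt = ṁ c_p (T_in − T) + Q̇.
At steady state dT/dt = 0 ⇒ T_ss = T_in + Q̇/(ṁ c_p) = 13.3 + 126/(14.0·3.22) = 16.095 °C.

16.1 °C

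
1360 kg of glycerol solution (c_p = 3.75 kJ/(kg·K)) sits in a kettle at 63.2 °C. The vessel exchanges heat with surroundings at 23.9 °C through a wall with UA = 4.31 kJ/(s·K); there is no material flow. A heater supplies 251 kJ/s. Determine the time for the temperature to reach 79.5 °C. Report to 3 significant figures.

2330 s

Lumped-capacitance energy balance: M c_p dT/dt = UA(T_amb − T) + Q̇.
τ = M c_p/UA = 1183.3 s; T_ss = T_amb + Q̇/UA = 23.9 + 251/4.31 = 82.137 °C.
T(t) = T_ss + (T₀ − T_ss)e^(−t/τ); set T = 79.5:
t = −τ ln[(T − T_ss)/(T₀ − T_ss)] = −1183.3 · ln(0.13924) = 2333.0 s.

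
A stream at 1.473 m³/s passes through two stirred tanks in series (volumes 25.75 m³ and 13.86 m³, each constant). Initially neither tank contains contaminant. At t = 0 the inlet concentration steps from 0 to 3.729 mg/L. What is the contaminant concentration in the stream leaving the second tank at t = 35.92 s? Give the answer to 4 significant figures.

2.790 mg/L

Time constants: τᵢ = Vᵢ/Q for each well-mixed tank.
τ₁ = 25.75/1.473 = 17.4813 s; τ₂ = 13.86/1.473 = 9.40937 s.
Tank 1: C₁ = C_in(1 − e^(−t/τ₁)). Tank 2 (τ₁ ≠ τ₂): C₂ = C_in[1 − (τ₁ e^(−t/τ₁) − τ₂ e^(−t/τ₂))/(τ₁ − τ₂)].
At t = 35.92: e^(−t/τ₁) = 0.128123, e^(−t/τ₂) = 0.0219833.
C₂ = 3.729·[1 − (17.4813·0.128123 − 9.40937·0.0219833)/(8.07196)] = 3.729·0.748151 = 2.78986 mg/L.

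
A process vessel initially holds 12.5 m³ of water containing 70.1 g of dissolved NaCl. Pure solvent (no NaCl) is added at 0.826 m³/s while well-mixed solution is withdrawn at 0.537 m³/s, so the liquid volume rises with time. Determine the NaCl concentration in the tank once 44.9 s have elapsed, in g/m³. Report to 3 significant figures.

Let m(t) be the amount of NaCl. Volume: V(t) = V₀ + (Q_in − Q_out) t = 12.5 + 0.28900 t; V(44.9) = 25.476 m³.
Solute balance: dm/dt = 0 − Q_out C = −Q_out m/V(t).
dm/m = −Q_out dt/(V₀ + 0.28900 t); integrating gives ln(m/m₀) = −(Q_out/(Q_in−Q_out)) ln(V/V₀).
m = m₀ (V₀/V)^(Q_out/(Q_in−Q_out)) = 70.1 × (12.5/25.476)^(1.8581) = 18.670 g.
C = m/V = 18.670/25.476 = 0.73284 g/m³.

0.733 g/m³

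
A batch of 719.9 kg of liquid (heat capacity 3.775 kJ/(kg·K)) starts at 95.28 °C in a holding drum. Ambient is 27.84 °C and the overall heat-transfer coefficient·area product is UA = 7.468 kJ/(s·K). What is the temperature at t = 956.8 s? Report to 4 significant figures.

32.70 °C

Lumped-capacitance energy balance: M c_p dT/dt = UA(T_amb − T).
dT/dt = (T_ss − T)/τ with T_ss = T_amb = 27.8400 °C, τ = M c_p/UA = 719.9·3.775/7.468 = 363.902 s.
This is linear first-order; T(t) = T_ss + (T₀ − T_ss) e^(−t/τ).
T(956.8) = 27.8400 + (67.4400)·0.0721306 = 32.7045 °C.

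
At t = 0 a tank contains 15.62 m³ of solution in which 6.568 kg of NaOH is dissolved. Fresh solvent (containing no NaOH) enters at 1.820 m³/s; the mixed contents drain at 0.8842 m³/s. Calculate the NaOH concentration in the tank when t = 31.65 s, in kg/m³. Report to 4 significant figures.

Let m(t) be the amount of NaOH. Volume: V(t) = V₀ + (Q_in − Q_out) t = 15.62 + 0.935800 t; V(31.65) = 45.2381 m³.
No NaOH enters, so dm/dt = −Q_out · (m/V).
dm/m = −Q_out dt/(V₀ + 0.935800 t); integrating gives ln(m/m₀) = −(Q_out/(Q_in−Q_out)) ln(V/V₀).
m = m₀ (V₀/V)^(Q_out/(Q_in−Q_out)) = 6.568 × (15.62/45.2381)^(0.944860) = 2.40478 kg.
C = m/V = 2.40478/45.2381 = 0.0531583 kg/m³.

0.05316 kg/m³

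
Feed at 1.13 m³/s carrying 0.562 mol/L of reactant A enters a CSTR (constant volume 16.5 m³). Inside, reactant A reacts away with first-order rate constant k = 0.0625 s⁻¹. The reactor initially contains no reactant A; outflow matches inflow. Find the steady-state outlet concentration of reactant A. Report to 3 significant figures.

0.294 mol/L

Species balance: V dC/dt = Q C_in − Q C − k V C.
At steady state: 0 = Q C_in − (Q + kV) C_ss, so C_ss = Q C_in/(Q + kV).
C_ss = 1.13·0.562/(1.13 + 0.0625·16.5) = 0.63506/2.1612 = 0.29384 mol/L.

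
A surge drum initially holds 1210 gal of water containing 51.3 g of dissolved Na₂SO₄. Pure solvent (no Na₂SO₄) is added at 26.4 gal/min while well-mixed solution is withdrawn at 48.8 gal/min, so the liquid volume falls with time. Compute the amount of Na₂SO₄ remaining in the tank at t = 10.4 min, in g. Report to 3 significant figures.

Total volume: dV/dt = Q_in − Q_out = -22.400 gal/min, so V(t) = 1210 − 22.400 t and V(10.4) = 977.04 gal.
Solute balance: dm/dt = 0 − Q_out C = −Q_out m/V(t).
dm/m = −Q_out dt/(V₀ − 22.400 t); integrating gives ln(m/m₀) = −(Q_out/(Q_in−Q_out)) ln(V/V₀).
m = m₀ (V₀/V)^(Q_out/(Q_in−Q_out)) = 51.3 × (1210/977.04)^(-2.1786) = 32.195 g.

32.2 g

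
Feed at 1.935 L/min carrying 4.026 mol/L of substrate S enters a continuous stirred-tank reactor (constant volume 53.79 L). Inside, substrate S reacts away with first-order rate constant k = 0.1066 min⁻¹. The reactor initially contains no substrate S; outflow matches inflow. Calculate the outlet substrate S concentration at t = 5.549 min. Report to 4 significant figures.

0.5553 mol/L

V dC/dt = Q(C_in − C) − k V C.
dC/dt = (Q/V) C_in − (Q/V + k) C; effective rate a = Q/V + k = 0.0359732 + 0.1066 = 0.142573 min⁻¹.
C_ss = Q C_in/(Q + kV) = 1.01582 mol/L; C(t) = C_ss + (C₀ − C_ss) e^(−a t).
C(5.549) = 1.01582 + (-1.01582)·e^(−0.142573·5.549) = 1.01582 + (-1.01582)·0.453328 = 0.555318 mol/L.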